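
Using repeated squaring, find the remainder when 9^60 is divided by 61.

9^1 ≡ 9 (mod 61)
9^2 ≡ 9^2 = 81 ≡ 20 (mod 61)
9^4 ≡ 20^2 = 400 ≡ 34 (mod 61)
9^8 ≡ 34^2 = 1156 ≡ 58 (mod 61)
9^16 ≡ 58^2 = 3364 ≡ 9 (mod 61)
9^32 ≡ 9^2 = 81 ≡ 20 (mod 61)
60 = 32 + 16 + 8 + 4 in binary powers of 2.
So 9^60 ≡ 20 · 9 · 58 · 34 ≡ 1 (mod 61).
Since the result is 1, base 9 gives no evidence that 61 is composite.

1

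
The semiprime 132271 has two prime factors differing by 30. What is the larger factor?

Since p = q + 30, we have 132271 = q(q + 30), so q² + 30q − 132271 = 0.
Discriminant: 30² + 4·132271 = 900 + 529084 = 529984; √529984 = 728.
q = (−30 + 728)/2 = 349, and p = q + 30 = 379.
Check: 349 · 379 = 132271.

379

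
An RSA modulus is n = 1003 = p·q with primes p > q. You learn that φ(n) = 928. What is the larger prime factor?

φ(n) = (p−1)(q−1) = n − (p+q) + 1, so p + q = 1003 − 928 + 1 = 76.
p and q are the roots of t² − 76t + 1003 = 0.
Discriminant: 76² − 4·1003 = 5776 − 4012 = 1764; √1764 = 42.
q = (76 − 42)/2 = 17, p = (76 + 42)/2 = 59.
Check: 17 · 59 = 1003.

59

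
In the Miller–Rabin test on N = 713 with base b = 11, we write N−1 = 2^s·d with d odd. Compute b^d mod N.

172

713 − 1 = 712 = 2^3 · 89, so d = 89.
11^1 ≡ 11 (mod 713)
11^2 ≡ 11^2 = 121 ≡ 121 (mod 713)
11^4 ≡ 121^2 = 14641 ≡ 381 (mod 713)
11^8 ≡ 381^2 = 145161 ≡ 422 (mod 713)
11^16 ≡ 422^2 = 178084 ≡ 547 (mod 713)
11^32 ≡ 547^2 = 299209 ≡ 462 (mod 713)
11^64 ≡ 462^2 = 213444 ≡ 257 (mod 713)
89 = 64 + 16 + 8 + 1 in binary powers of 2.
So 11^89 ≡ 257 · 547 · 422 · 11 ≡ 172 (mod 713).
Squaring chain: 172 → 351 → 565; never reaches −1, so base 11 is a Miller–Rabin witness that 713 is composite.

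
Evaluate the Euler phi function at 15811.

Factor: 15811 = 97 · 163.
φ(15811) = (97−1) · (163−1) = 96 · 162 = 15552.

15552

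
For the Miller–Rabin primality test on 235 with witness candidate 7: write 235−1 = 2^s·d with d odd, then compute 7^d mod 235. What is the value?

235 − 1 = 234 = 2^1 · 117, so d = 117.
7^1 ≡ 7 (mod 235)
7^2 ≡ 7^2 = 49 ≡ 49 (mod 235)
7^4 ≡ 49^2 = 2401 ≡ 51 (mod 235)
7^8 ≡ 51^2 = 2601 ≡ 16 (mod 235)
7^16 ≡ 16^2 = 256 ≡ 21 (mod 235)
7^32 ≡ 21^2 = 441 ≡ 206 (mod 235)
7^64 ≡ 206^2 = 42436 ≡ 136 (mod 235)
117 = 64 + 32 + 16 + 4 + 1 in binary powers of 2.
So 7^117 ≡ 136 · 206 · 21 · 51 · 7 ≡ 2 (mod 235).
Squaring chain: 2; never reaches −1, so base 7 is a Miller–Rabin witness that 235 is composite.

2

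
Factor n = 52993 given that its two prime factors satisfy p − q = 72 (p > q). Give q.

197

Since p = q + 72, we have 52993 = q(q + 72), so q² + 72q − 52993 = 0.
Discriminant: 72² + 4·52993 = 5184 + 211972 = 217156; √217156 = 466.
q = (−72 + 466)/2 = 197, and p = q + 72 = 269.
Check: 197 · 269 = 52993.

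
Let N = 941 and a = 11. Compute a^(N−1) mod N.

11^1 ≡ 11 (mod 941)
11^2 ≡ 11^2 = 121 ≡ 121 (mod 941)
11^4 ≡ 121^2 = 14641 ≡ 526 (mod 941)
11^8 ≡ 526^2 = 276676 ≡ 22 (mod 941)
11^16 ≡ 22^2 = 484 ≡ 484 (mod 941)
11^32 ≡ 484^2 = 234256 ≡ 888 (mod 941)
11^64 ≡ 888^2 = 788544 ≡ 927 (mod 941)
11^128 ≡ 927^2 = 859329 ≡ 196 (mod 941)
11^256 ≡ 196^2 = 38416 ≡ 776 (mod 941)
11^512 ≡ 776^2 = 602176 ≡ 877 (mod 941)
940 = 512 + 256 + 128 + 32 + 8 + 4 in binary powers of 2.
So 11^940 ≡ 877 · 776 · 196 · 888 · 22 · 526 ≡ 1 (mod 941).
Since the result is 1, base 11 gives no evidence that 941 is composite.

1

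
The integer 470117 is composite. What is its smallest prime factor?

19

470117 is odd.
Digit sum 20, not divisible by 3.
Ends in 7: not divisible by 5.
7: 470117 = 7·67159 + 4
11: 470117 = 11·42737 + 10
13: 470117 = 13·36162 + 11
17: 470117 = 17·27653 + 16
19: 470117 = 19·24743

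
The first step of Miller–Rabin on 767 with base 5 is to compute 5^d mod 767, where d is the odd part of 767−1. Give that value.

767 − 1 = 766 = 2^1 · 383, so d = 383.
5^1 ≡ 5 (mod 767)
5^2 ≡ 5^2 = 25 ≡ 25 (mod 767)
5^4 ≡ 25^2 = 625 ≡ 625 (mod 767)
5^8 ≡ 625^2 = 390625 ≡ 222 (mod 767)
5^16 ≡ 222^2 = 49284 ≡ 196 (mod 767)
5^32 ≡ 196^2 = 38416 ≡ 66 (mod 767)
5^64 ≡ 66^2 = 4356 ≡ 521 (mod 767)
5^128 ≡ 521^2 = 271441 ≡ 690 (mod 767)
5^256 ≡ 690^2 = 476100 ≡ 560 (mod 767)
383 = 256 + 64 + 32 + 16 + 8 + 4 + 2 + 1 in binary powers of 2.
So 5^383 ≡ 560 · 521 · 66 · 196 · 222 · 625 · 25 · 5 ≡ 580 (mod 767).
Squaring chain: 580; never reaches −1, so base 5 is a Miller–Rabin witness that 767 is composite.

580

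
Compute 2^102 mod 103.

1

2^1 ≡ 2 (mod 103)
2^2 ≡ 2^2 = 4 ≡ 4 (mod 103)
2^4 ≡ 4^2 = 16 ≡ 16 (mod 103)
2^8 ≡ 16^2 = 256 ≡ 50 (mod 103)
2^16 ≡ 50^2 = 2500 ≡ 28 (mod 103)
2^32 ≡ 28^2 = 784 ≡ 63 (mod 103)
2^64 ≡ 63^2 = 3969 ≡ 55 (mod 103)
102 = 64 + 32 + 4 + 2 in binary powers of 2.
So 2^102 ≡ 55 · 63 · 16 · 4 ≡ 1 (mod 103).
Since the result is 1, base 2 gives no evidence that 103 is composite.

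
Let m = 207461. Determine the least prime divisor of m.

207461 is odd.
Digit sum 20, not divisible by 3.
Ends in 1: not divisible by 5.
7: 207461 = 7·29637 + 2
11: 207461 = 11·18860 + 1
13: 207461 = 13·15958 + 7
17: 207461 = 17·12203 + 10
19: 207461 = 19·10919

19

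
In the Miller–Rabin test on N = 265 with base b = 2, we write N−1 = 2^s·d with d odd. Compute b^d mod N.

265 − 1 = 264 = 2^3 · 33, so d = 33.
2^1 ≡ 2 (mod 265)
2^2 ≡ 2^2 = 4 ≡ 4 (mod 265)
2^4 ≡ 4^2 = 16 ≡ 16 (mod 265)
2^8 ≡ 16^2 = 256 ≡ 256 (mod 265)
2^16 ≡ 256^2 = 65536 ≡ 81 (mod 265)
2^32 ≡ 81^2 = 6561 ≡ 201 (mod 265)
33 = 32 + 1 in binary powers of 2.
So 2^33 ≡ 201 · 2 ≡ 137 (mod 265).
Squaring chain: 137 → 219 → 261; never reaches −1, so base 2 is a Miller–Rabin witness that 265 is composite.

137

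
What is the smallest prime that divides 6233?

23

6233 is odd.
Digit sum 14, not divisible by 3.
Ends in 3: not divisible by 5.
7: 6233 = 7·890 + 3
11: 6233 = 11·566 + 7
13: 6233 = 13·479 + 6
17: 6233 = 17·366 + 11
19: 6233 = 19·328 + 1
23: 6233 = 23·271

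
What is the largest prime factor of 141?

141 = 3 · 47
47 is prime.
So 141 = 3 · 47; the largest prime factor is 47.

47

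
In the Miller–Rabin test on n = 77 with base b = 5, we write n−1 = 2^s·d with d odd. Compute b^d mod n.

77 − 1 = 76 = 2^2 · 19, so d = 19.
5^1 ≡ 5 (mod 77)
5^2 ≡ 5^2 = 25 ≡ 25 (mod 77)
5^4 ≡ 25^2 = 625 ≡ 9 (mod 77)
5^8 ≡ 9^2 = 81 ≡ 4 (mod 77)
5^16 ≡ 4^2 = 16 ≡ 16 (mod 77)
19 = 16 + 2 + 1 in binary powers of 2.
So 5^19 ≡ 16 · 25 · 5 ≡ 75 (mod 77).
Squaring chain: 75 → 4; never reaches −1, so base 5 is a Miller–Rabin witness that 77 is composite.

75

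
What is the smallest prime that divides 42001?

97

42001 is odd.
Digit sum 7, not divisible by 3.
Ends in 1: not divisible by 5.
7: 42001 = 7·6000 + 1
11: 42001 = 11·3818 + 3
13: 42001 = 13·3230 + 11
17: 42001 = 17·2470 + 11
19: 42001 = 19·2210 + 11
23: 42001 = 23·1826 + 3
29: 42001 = 29·1448 + 9
31: 42001 = 31·1354 + 27
37: 42001 = 37·1135 + 6
41: 42001 = 41·1024 + 17
43: 42001 = 43·976 + 33
47: 42001 = 47·893 + 30
53: 42001 = 53·792 + 25
59: 42001 = 59·711 + 52
61: 42001 = 61·688 + 33
67: 42001 = 67·626 + 59
71: 42001 = 71·591 + 40
73: 42001 = 73·575 + 26
79: 42001 = 79·531 + 52
83: 42001 = 83·506 + 3
89: 42001 = 89·471 + 82
97: 42001 = 97·433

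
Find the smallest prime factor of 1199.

1199 is odd.
Digit sum 20, not divisible by 3.
Ends in 9: not divisible by 5.
7: 1199 = 7·171 + 2
11: 1199 = 11·109

11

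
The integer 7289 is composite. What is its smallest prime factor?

37

7289 is odd.
Digit sum 26, not divisible by 3.
Ends in 9: not divisible by 5.
7: 7289 = 7·1041 + 2
11: 7289 = 11·662 + 7
13: 7289 = 13·560 + 9
17: 7289 = 17·428 + 13
19: 7289 = 19·383 + 12
23: 7289 = 23·316 + 21
29: 7289 = 29·251 + 10
31: 7289 = 31·235 + 4
37: 7289 = 37·197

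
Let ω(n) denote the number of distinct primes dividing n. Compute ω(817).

817 = 19 · 43
817 = 19 · 43, which has 2 distinct prime factors.

2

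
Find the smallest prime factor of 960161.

960161 is odd.
Digit sum 23, not divisible by 3.
Ends in 1: not divisible by 5.
7: 960161 = 7·137165 + 6
11: 960161 = 11·87287 + 4
13: 960161 = 13·73858 + 7
17: 960161 = 17·56480 + 1
19: 960161 = 19·50534 + 15
23: 960161 = 23·41746 + 3
29: 960161 = 29·33109

29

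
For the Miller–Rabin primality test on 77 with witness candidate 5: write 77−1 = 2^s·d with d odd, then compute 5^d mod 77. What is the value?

75

77 − 1 = 76 = 2^2 · 19, so d = 19.
5^1 ≡ 5 (mod 77)
5^2 ≡ 5^2 = 25 ≡ 25 (mod 77)
5^4 ≡ 25^2 = 625 ≡ 9 (mod 77)
5^8 ≡ 9^2 = 81 ≡ 4 (mod 77)
5^16 ≡ 4^2 = 16 ≡ 16 (mod 77)
19 = 16 + 2 + 1 in binary powers of 2.
So 5^19 ≡ 16 · 25 · 5 ≡ 75 (mod 77).
Squaring chain: 75 → 4; never reaches −1, so base 5 is a Miller–Rabin witness that 77 is composite.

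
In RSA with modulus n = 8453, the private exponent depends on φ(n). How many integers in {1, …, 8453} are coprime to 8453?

Factor: 8453 = 79 · 107.
φ(8453) = (79−1) · (107−1) = 78 · 106 = 8268.

8268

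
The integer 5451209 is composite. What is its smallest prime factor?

5451209 is odd.
Digit sum 26, not divisible by 3.
Ends in 9: not divisible by 5.
7: 5451209 = 7·778744 + 1
11: 5451209 = 11·495564 + 5
13: 5451209 = 13·419323 + 10
17: 5451209 = 17·320659 + 6
19: 5451209 = 19·286905 + 14
23: 5451209 = 23·237009 + 2
29: 5451209 = 29·187972 + 21
31: 5451209 = 31·175845 + 14
37: 5451209 = 37·147329 + 36
41: 5451209 = 41·132956 + 13
43: 5451209 = 43·126772 + 13
47: 5451209 = 47·115983 + 8
53: 5451209 = 53·102853

53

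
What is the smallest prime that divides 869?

869 is odd.
Digit sum 23, not divisible by 3.
Ends in 9: not divisible by 5.
7: 869 = 7·124 + 1
11: 869 = 11·79

11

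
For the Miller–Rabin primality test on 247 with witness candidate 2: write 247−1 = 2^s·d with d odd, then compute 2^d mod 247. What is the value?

164

247 − 1 = 246 = 2^1 · 123, so d = 123.
2^1 ≡ 2 (mod 247)
2^2 ≡ 2^2 = 4 ≡ 4 (mod 247)
2^4 ≡ 4^2 = 16 ≡ 16 (mod 247)
2^8 ≡ 16^2 = 256 ≡ 9 (mod 247)
2^16 ≡ 9^2 = 81 ≡ 81 (mod 247)
2^32 ≡ 81^2 = 6561 ≡ 139 (mod 247)
2^64 ≡ 139^2 = 19321 ≡ 55 (mod 247)
123 = 64 + 32 + 16 + 8 + 2 + 1 in binary powers of 2.
So 2^123 ≡ 55 · 139 · 81 · 9 · 4 · 2 ≡ 164 (mod 247).
Squaring chain: 164; never reaches −1, so base 2 is a Miller–Rabin witness that 247 is composite.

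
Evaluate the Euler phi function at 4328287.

4247712

Factor: 4328287 = 127 · 173 · 197.
φ(4328287) = (127−1) · (173−1) · (197−1) = 126 · 172 · 196 = 4247712.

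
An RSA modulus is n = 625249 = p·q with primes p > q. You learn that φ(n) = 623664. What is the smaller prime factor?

φ(n) = (p−1)(q−1) = n − (p+q) + 1, so p + q = 625249 − 623664 + 1 = 1586.
p and q are the roots of t² − 1586t + 625249 = 0.
Discriminant: 1586² − 4·625249 = 2515396 − 2500996 = 14400; √14400 = 120.
q = (1586 − 120)/2 = 733, p = (1586 + 120)/2 = 853.
Check: 733 · 853 = 625249.

733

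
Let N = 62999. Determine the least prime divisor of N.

62999 is odd.
Digit sum 35, not divisible by 3.
Ends in 9: not divisible by 5.
7: 62999 = 7·8999 + 6
11: 62999 = 11·5727 + 2
13: 62999 = 13·4846 + 1
17: 62999 = 17·3705 + 14
19: 62999 = 19·3315 + 14
23: 62999 = 23·2739 + 2
29: 62999 = 29·2172 + 11
31: 62999 = 31·2032 + 7
37: 62999 = 37·1702 + 25
41: 62999 = 41·1536 + 23
43: 62999 = 43·1465 + 4
47: 62999 = 47·1340 + 19
53: 62999 = 53·1188 + 35
59: 62999 = 59·1067 + 46
61: 62999 = 61·1032 + 47
67: 62999 = 67·940 + 19
71: 62999 = 71·887 + 22
73: 62999 = 73·863

73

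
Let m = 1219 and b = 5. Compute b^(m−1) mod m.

453

5^1 ≡ 5 (mod 1219)
5^2 ≡ 5^2 = 25 ≡ 25 (mod 1219)
5^4 ≡ 25^2 = 625 ≡ 625 (mod 1219)
5^8 ≡ 625^2 = 390625 ≡ 545 (mod 1219)
5^16 ≡ 545^2 = 297025 ≡ 808 (mod 1219)
5^32 ≡ 808^2 = 652864 ≡ 699 (mod 1219)
5^64 ≡ 699^2 = 488601 ≡ 1001 (mod 1219)
5^128 ≡ 1001^2 = 1002001 ≡ 1202 (mod 1219)
5^256 ≡ 1202^2 = 1444804 ≡ 289 (mod 1219)
5^512 ≡ 289^2 = 83521 ≡ 629 (mod 1219)
5^1024 ≡ 629^2 = 395641 ≡ 685 (mod 1219)
1218 = 1024 + 128 + 64 + 2 in binary powers of 2.
So 5^1218 ≡ 685 · 1202 · 1001 · 25 ≡ 453 (mod 1219).
Since 453 ≠ 1, base 5 is a Fermat witness: 1219 is composite.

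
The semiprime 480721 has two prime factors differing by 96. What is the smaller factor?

Since p = q + 96, we have 480721 = q(q + 96), so q² + 96q − 480721 = 0.
Discriminant: 96² + 4·480721 = 9216 + 1922884 = 1932100; √1932100 = 1390.
q = (−96 + 1390)/2 = 647, and p = q + 96 = 743.
Check: 647 · 743 = 480721.

647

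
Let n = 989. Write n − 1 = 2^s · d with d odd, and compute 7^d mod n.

989 − 1 = 988 = 2^2 · 247, so d = 247.
7^1 ≡ 7 (mod 989)
7^2 ≡ 7^2 = 49 ≡ 49 (mod 989)
7^4 ≡ 49^2 = 2401 ≡ 423 (mod 989)
7^8 ≡ 423^2 = 178929 ≡ 909 (mod 989)
7^16 ≡ 909^2 = 826281 ≡ 466 (mod 989)
7^32 ≡ 466^2 = 217156 ≡ 565 (mod 989)
7^64 ≡ 565^2 = 319225 ≡ 767 (mod 989)
7^128 ≡ 767^2 = 588289 ≡ 823 (mod 989)
247 = 128 + 64 + 32 + 16 + 4 + 2 + 1 in binary powers of 2.
So 7^247 ≡ 823 · 767 · 565 · 466 · 423 · 49 · 7 ≡ 523 (mod 989).
Squaring chain: 523 → 565; never reaches −1, so base 7 is a Miller–Rabin witness that 989 is composite.

523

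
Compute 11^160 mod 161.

32

11^1 ≡ 11 (mod 161)
11^2 ≡ 11^2 = 121 ≡ 121 (mod 161)
11^4 ≡ 121^2 = 14641 ≡ 151 (mod 161)
11^8 ≡ 151^2 = 22801 ≡ 100 (mod 161)
11^16 ≡ 100^2 = 10000 ≡ 18 (mod 161)
11^32 ≡ 18^2 = 324 ≡ 2 (mod 161)
11^64 ≡ 2^2 = 4 ≡ 4 (mod 161)
11^128 ≡ 4^2 = 16 ≡ 16 (mod 161)
160 = 128 + 32 in binary powers of 2.
So 11^160 ≡ 16 · 2 ≡ 32 (mod 161).
Since 32 ≠ 1, base 11 is a Fermat witness: 161 is composite.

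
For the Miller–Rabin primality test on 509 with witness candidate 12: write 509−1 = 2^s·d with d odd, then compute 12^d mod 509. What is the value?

509 − 1 = 508 = 2^2 · 127, so d = 127.
12^1 ≡ 12 (mod 509)
12^2 ≡ 12^2 = 144 ≡ 144 (mod 509)
12^4 ≡ 144^2 = 20736 ≡ 376 (mod 509)
12^8 ≡ 376^2 = 141376 ≡ 383 (mod 509)
12^16 ≡ 383^2 = 146689 ≡ 97 (mod 509)
12^32 ≡ 97^2 = 9409 ≡ 247 (mod 509)
12^64 ≡ 247^2 = 61009 ≡ 438 (mod 509)
127 = 64 + 32 + 16 + 8 + 4 + 2 + 1 in binary powers of 2.
So 12^127 ≡ 438 · 247 · 97 · 383 · 376 · 144 · 12 ≡ 208 (mod 509).
Squaring chain: 208 → 508; reaches −1, so base 12 does not prove 509 composite.

208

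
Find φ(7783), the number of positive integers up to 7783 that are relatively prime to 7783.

7560

Factor: 7783 = 43 · 181.
φ(7783) = (43−1) · (181−1) = 42 · 180 = 7560.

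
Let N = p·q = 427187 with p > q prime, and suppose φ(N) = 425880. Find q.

φ(n) = (p−1)(q−1) = n − (p+q) + 1, so p + q = 427187 − 425880 + 1 = 1308.
p and q are the roots of t² − 1308t + 427187 = 0.
Discriminant: 1308² − 4·427187 = 1710864 − 1708748 = 2116; √2116 = 46.
q = (1308 − 46)/2 = 631, p = (1308 + 46)/2 = 677.
Check: 631 · 677 = 427187.

631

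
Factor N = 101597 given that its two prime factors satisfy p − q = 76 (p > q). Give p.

359

Since p = q + 76, we have 101597 = q(q + 76), so q² + 76q − 101597 = 0.
Discriminant: 76² + 4·101597 = 5776 + 406388 = 412164; √412164 = 642.
q = (−76 + 642)/2 = 283, and p = q + 76 = 359.
Check: 283 · 359 = 101597.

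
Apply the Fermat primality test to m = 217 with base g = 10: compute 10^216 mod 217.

64

10^1 ≡ 10 (mod 217)
10^2 ≡ 10^2 = 100 ≡ 100 (mod 217)
10^4 ≡ 100^2 = 10000 ≡ 18 (mod 217)
10^8 ≡ 18^2 = 324 ≡ 107 (mod 217)
10^16 ≡ 107^2 = 11449 ≡ 165 (mod 217)
10^32 ≡ 165^2 = 27225 ≡ 100 (mod 217)
10^64 ≡ 100^2 = 10000 ≡ 18 (mod 217)
10^128 ≡ 18^2 = 324 ≡ 107 (mod 217)
216 = 128 + 64 + 16 + 8 in binary powers of 2.
So 10^216 ≡ 107 · 18 · 165 · 107 ≡ 64 (mod 217).
Since 64 ≠ 1, base 10 is a Fermat witness: 217 is composite.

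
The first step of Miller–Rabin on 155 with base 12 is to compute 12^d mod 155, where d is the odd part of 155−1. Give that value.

42

155 − 1 = 154 = 2^1 · 77, so d = 77.
12^1 ≡ 12 (mod 155)
12^2 ≡ 12^2 = 144 ≡ 144 (mod 155)
12^4 ≡ 144^2 = 20736 ≡ 121 (mod 155)
12^8 ≡ 121^2 = 14641 ≡ 71 (mod 155)
12^16 ≡ 71^2 = 5041 ≡ 81 (mod 155)
12^32 ≡ 81^2 = 6561 ≡ 51 (mod 155)
12^64 ≡ 51^2 = 2601 ≡ 121 (mod 155)
77 = 64 + 8 + 4 + 1 in binary powers of 2.
So 12^77 ≡ 121 · 71 · 121 · 12 ≡ 42 (mod 155).
Squaring chain: 42; never reaches −1, so base 12 is a Miller–Rabin witness that 155 is composite.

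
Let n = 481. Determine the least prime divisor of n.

481 is odd.
Digit sum 13, not divisible by 3.
Ends in 1: not divisible by 5.
7: 481 = 7·68 + 5
11: 481 = 11·43 + 8
13: 481 = 13·37

13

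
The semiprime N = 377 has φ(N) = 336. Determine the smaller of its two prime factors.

φ(n) = (p−1)(q−1) = n − (p+q) + 1, so p + q = 377 − 336 + 1 = 42.
p and q are the roots of t² − 42t + 377 = 0.
Discriminant: 42² − 4·377 = 1764 − 1508 = 256; √256 = 16.
q = (42 − 16)/2 = 13, p = (42 + 16)/2 = 29.
Check: 13 · 29 = 377.

13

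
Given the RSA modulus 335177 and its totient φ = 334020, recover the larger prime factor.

φ(n) = (p−1)(q−1) = n − (p+q) + 1, so p + q = 335177 − 334020 + 1 = 1158.
p and q are the roots of t² − 1158t + 335177 = 0.
Discriminant: 1158² − 4·335177 = 1340964 − 1340708 = 256; √256 = 16.
q = (1158 − 16)/2 = 571, p = (1158 + 16)/2 = 587.
Check: 571 · 587 = 335177.

587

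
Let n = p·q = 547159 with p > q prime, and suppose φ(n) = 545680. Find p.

761

φ(n) = (p−1)(q−1) = n − (p+q) + 1, so p + q = 547159 − 545680 + 1 = 1480.
p and q are the roots of t² − 1480t + 547159 = 0.
Discriminant: 1480² − 4·547159 = 2190400 − 2188636 = 1764; √1764 = 42.
q = (1480 − 42)/2 = 719, p = (1480 + 42)/2 = 761.
Check: 719 · 761 = 547159.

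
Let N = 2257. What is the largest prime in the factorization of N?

61

2257 = 37 · 61
61 is prime.
So 2257 = 37 · 61; the largest prime factor is 61.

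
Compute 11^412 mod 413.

11^1 ≡ 11 (mod 413)
11^2 ≡ 11^2 = 121 ≡ 121 (mod 413)
11^4 ≡ 121^2 = 14641 ≡ 186 (mod 413)
11^8 ≡ 186^2 = 34596 ≡ 317 (mod 413)
11^16 ≡ 317^2 = 100489 ≡ 130 (mod 413)
11^32 ≡ 130^2 = 16900 ≡ 380 (mod 413)
11^64 ≡ 380^2 = 144400 ≡ 263 (mod 413)
11^128 ≡ 263^2 = 69169 ≡ 198 (mod 413)
11^256 ≡ 198^2 = 39204 ≡ 382 (mod 413)
412 = 256 + 128 + 16 + 8 + 4 in binary powers of 2.
So 11^412 ≡ 382 · 198 · 130 · 317 · 186 ≡ 263 (mod 413).
Since 263 ≠ 1, base 11 is a Fermat witness: 413 is composite.

263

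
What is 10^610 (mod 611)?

549

10^1 ≡ 10 (mod 611)
10^2 ≡ 10^2 = 100 ≡ 100 (mod 611)
10^4 ≡ 100^2 = 10000 ≡ 224 (mod 611)
10^8 ≡ 224^2 = 50176 ≡ 74 (mod 611)
10^16 ≡ 74^2 = 5476 ≡ 588 (mod 611)
10^32 ≡ 588^2 = 345744 ≡ 529 (mod 611)
10^64 ≡ 529^2 = 279841 ≡ 3 (mod 611)
10^128 ≡ 3^2 = 9 ≡ 9 (mod 611)
10^256 ≡ 9^2 = 81 ≡ 81 (mod 611)
10^512 ≡ 81^2 = 6561 ≡ 451 (mod 611)
610 = 512 + 64 + 32 + 2 in binary powers of 2.
So 10^610 ≡ 451 · 3 · 529 · 100 ≡ 549 (mod 611).
Since 549 ≠ 1, base 10 is a Fermat witness: 611 is composite.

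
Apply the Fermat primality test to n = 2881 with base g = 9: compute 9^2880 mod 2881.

9^1 ≡ 9 (mod 2881)
9^2 ≡ 9^2 = 81 ≡ 81 (mod 2881)
9^4 ≡ 81^2 = 6561 ≡ 799 (mod 2881)
9^8 ≡ 799^2 = 638401 ≡ 1700 (mod 2881)
9^16 ≡ 1700^2 = 2890000 ≡ 357 (mod 2881)
9^32 ≡ 357^2 = 127449 ≡ 685 (mod 2881)
9^64 ≡ 685^2 = 469225 ≡ 2503 (mod 2881)
9^128 ≡ 2503^2 = 6265009 ≡ 1715 (mod 2881)
9^256 ≡ 1715^2 = 2941225 ≡ 2605 (mod 2881)
9^512 ≡ 2605^2 = 6786025 ≡ 1270 (mod 2881)
9^1024 ≡ 1270^2 = 1612900 ≡ 2421 (mod 2881)
9^2048 ≡ 2421^2 = 5861241 ≡ 1287 (mod 2881)
2880 = 2048 + 512 + 256 + 64 in binary powers of 2.
So 9^2880 ≡ 1287 · 1270 · 2605 · 2503 ≡ 1632 (mod 2881).
Since 1632 ≠ 1, base 9 is a Fermat witness: 2881 is composite.

1632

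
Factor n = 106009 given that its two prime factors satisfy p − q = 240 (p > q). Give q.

Since p = q + 240, we have 106009 = q(q + 240), so q² + 240q − 106009 = 0.
Discriminant: 240² + 4·106009 = 57600 + 424036 = 481636; √481636 = 694.
q = (−240 + 694)/2 = 227, and p = q + 240 = 467.
Check: 227 · 467 = 106009.

227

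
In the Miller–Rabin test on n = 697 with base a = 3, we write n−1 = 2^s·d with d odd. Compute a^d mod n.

96

697 − 1 = 696 = 2^3 · 87, so d = 87.
3^1 ≡ 3 (mod 697)
3^2 ≡ 3^2 = 9 ≡ 9 (mod 697)
3^4 ≡ 9^2 = 81 ≡ 81 (mod 697)
3^8 ≡ 81^2 = 6561 ≡ 288 (mod 697)
3^16 ≡ 288^2 = 82944 ≡ 1 (mod 697)
3^32 ≡ 1^2 = 1 ≡ 1 (mod 697)
3^64 ≡ 1^2 = 1 ≡ 1 (mod 697)
87 = 64 + 16 + 4 + 2 + 1 in binary powers of 2.
So 3^87 ≡ 1 · 1 · 81 · 9 · 3 ≡ 96 (mod 697).
Squaring chain: 96 → 155 → 327; never reaches −1, so base 3 is a Miller–Rabin witness that 697 is composite.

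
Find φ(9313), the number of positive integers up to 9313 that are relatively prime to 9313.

Factor: 9313 = 67 · 139.
φ(9313) = (67−1) · (139−1) = 66 · 138 = 9108.

9108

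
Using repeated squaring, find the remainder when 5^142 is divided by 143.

25

5^1 ≡ 5 (mod 143)
5^2 ≡ 5^2 = 25 ≡ 25 (mod 143)
5^4 ≡ 25^2 = 625 ≡ 53 (mod 143)
5^8 ≡ 53^2 = 2809 ≡ 92 (mod 143)
5^16 ≡ 92^2 = 8464 ≡ 27 (mod 143)
5^32 ≡ 27^2 = 729 ≡ 14 (mod 143)
5^64 ≡ 14^2 = 196 ≡ 53 (mod 143)
5^128 ≡ 53^2 = 2809 ≡ 92 (mod 143)
142 = 128 + 8 + 4 + 2 in binary powers of 2.
So 5^142 ≡ 92 · 92 · 53 · 25 ≡ 25 (mod 143).
Since 25 ≠ 1, base 5 is a Fermat witness: 143 is composite.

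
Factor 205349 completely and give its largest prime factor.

205349 = 29 · 7081
7081 = 73 · 97
97 is prime.
So 205349 = 29 · 73 · 97; the largest prime factor is 97.

97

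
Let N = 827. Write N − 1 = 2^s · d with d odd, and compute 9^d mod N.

827 − 1 = 826 = 2^1 · 413, so d = 413.
9^1 ≡ 9 (mod 827)
9^2 ≡ 9^2 = 81 ≡ 81 (mod 827)
9^4 ≡ 81^2 = 6561 ≡ 772 (mod 827)
9^8 ≡ 772^2 = 595984 ≡ 544 (mod 827)
9^16 ≡ 544^2 = 295936 ≡ 697 (mod 827)
9^32 ≡ 697^2 = 485809 ≡ 360 (mod 827)
9^64 ≡ 360^2 = 129600 ≡ 588 (mod 827)
9^128 ≡ 588^2 = 345744 ≡ 58 (mod 827)
9^256 ≡ 58^2 = 3364 ≡ 56 (mod 827)
413 = 256 + 128 + 16 + 8 + 4 + 1 in binary powers of 2.
So 9^413 ≡ 56 · 58 · 697 · 544 · 772 · 9 ≡ 1 (mod 827).
Since 9^d ≡ 1 (mod 827), base 9 does not prove 827 composite.

1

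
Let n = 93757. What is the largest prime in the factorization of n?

93757 = 29 · 3233
3233 = 53 · 61
61 is prime.
So 93757 = 29 · 53 · 61; the largest prime factor is 61.

61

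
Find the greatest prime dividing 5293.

5293 = 67 · 79
79 is prime.
So 5293 = 67 · 79; the largest prime factor is 79.

79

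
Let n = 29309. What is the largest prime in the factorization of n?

29309 = 7 · 4187
4187 = 53 · 79
79 is prime.
So 29309 = 7 · 53 · 79; the largest prime factor is 79.

79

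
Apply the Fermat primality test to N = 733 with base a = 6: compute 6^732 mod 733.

6^1 ≡ 6 (mod 733)
6^2 ≡ 6^2 = 36 ≡ 36 (mod 733)
6^4 ≡ 36^2 = 1296 ≡ 563 (mod 733)
6^8 ≡ 563^2 = 316969 ≡ 313 (mod 733)
6^16 ≡ 313^2 = 97969 ≡ 480 (mod 733)
6^32 ≡ 480^2 = 230400 ≡ 238 (mod 733)
6^64 ≡ 238^2 = 56644 ≡ 203 (mod 733)
6^128 ≡ 203^2 = 41209 ≡ 161 (mod 733)
6^256 ≡ 161^2 = 25921 ≡ 266 (mod 733)
6^512 ≡ 266^2 = 70756 ≡ 388 (mod 733)
732 = 512 + 128 + 64 + 16 + 8 + 4 in binary powers of 2.
So 6^732 ≡ 388 · 161 · 203 · 480 · 313 · 563 ≡ 1 (mod 733).
Since the result is 1, base 6 gives no evidence that 733 is composite.

1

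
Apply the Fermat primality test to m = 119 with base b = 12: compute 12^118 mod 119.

12^1 ≡ 12 (mod 119)
12^2 ≡ 12^2 = 144 ≡ 25 (mod 119)
12^4 ≡ 25^2 = 625 ≡ 30 (mod 119)
12^8 ≡ 30^2 = 900 ≡ 67 (mod 119)
12^16 ≡ 67^2 = 4489 ≡ 86 (mod 119)
12^32 ≡ 86^2 = 7396 ≡ 18 (mod 119)
12^64 ≡ 18^2 = 324 ≡ 86 (mod 119)
118 = 64 + 32 + 16 + 4 + 2 in binary powers of 2.
So 12^118 ≡ 86 · 18 · 86 · 30 · 25 ≡ 2 (mod 119).
Since 2 ≠ 1, base 12 is a Fermat witness: 119 is composite.

2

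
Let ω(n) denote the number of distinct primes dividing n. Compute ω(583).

583 = 11 · 53
583 = 11 · 53, which has 2 distinct prime factors.

2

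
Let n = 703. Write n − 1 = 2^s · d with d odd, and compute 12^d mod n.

75

703 − 1 = 702 = 2^1 · 351, so d = 351.
12^1 ≡ 12 (mod 703)
12^2 ≡ 12^2 = 144 ≡ 144 (mod 703)
12^4 ≡ 144^2 = 20736 ≡ 349 (mod 703)
12^8 ≡ 349^2 = 121801 ≡ 182 (mod 703)
12^16 ≡ 182^2 = 33124 ≡ 83 (mod 703)
12^32 ≡ 83^2 = 6889 ≡ 562 (mod 703)
12^64 ≡ 562^2 = 315844 ≡ 197 (mod 703)
12^128 ≡ 197^2 = 38809 ≡ 144 (mod 703)
12^256 ≡ 144^2 = 20736 ≡ 349 (mod 703)
351 = 256 + 64 + 16 + 8 + 4 + 2 + 1 in binary powers of 2.
So 12^351 ≡ 349 · 197 · 83 · 182 · 349 · 144 · 12 ≡ 75 (mod 703).
Squaring chain: 75; never reaches −1, so base 12 is a Miller–Rabin witness that 703 is composite.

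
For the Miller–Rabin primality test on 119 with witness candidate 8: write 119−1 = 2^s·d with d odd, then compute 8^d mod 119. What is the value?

119 − 1 = 118 = 2^1 · 59, so d = 59.
8^1 ≡ 8 (mod 119)
8^2 ≡ 8^2 = 64 ≡ 64 (mod 119)
8^4 ≡ 64^2 = 4096 ≡ 50 (mod 119)
8^8 ≡ 50^2 = 2500 ≡ 1 (mod 119)
8^16 ≡ 1^2 = 1 ≡ 1 (mod 119)
8^32 ≡ 1^2 = 1 ≡ 1 (mod 119)
59 = 32 + 16 + 8 + 2 + 1 in binary powers of 2.
So 8^59 ≡ 1 · 1 · 1 · 64 · 8 ≡ 36 (mod 119).
Squaring chain: 36; never reaches −1, so base 8 is a Miller–Rabin witness that 119 is composite.

36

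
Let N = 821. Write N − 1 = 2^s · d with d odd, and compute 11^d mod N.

295

821 − 1 = 820 = 2^2 · 205, so d = 205.
11^1 ≡ 11 (mod 821)
11^2 ≡ 11^2 = 121 ≡ 121 (mod 821)
11^4 ≡ 121^2 = 14641 ≡ 684 (mod 821)
11^8 ≡ 684^2 = 467856 ≡ 707 (mod 821)
11^16 ≡ 707^2 = 499849 ≡ 681 (mod 821)
11^32 ≡ 681^2 = 463761 ≡ 717 (mod 821)
11^64 ≡ 717^2 = 514089 ≡ 143 (mod 821)
11^128 ≡ 143^2 = 20449 ≡ 745 (mod 821)
205 = 128 + 64 + 8 + 4 + 1 in binary powers of 2.
So 11^205 ≡ 745 · 143 · 707 · 684 · 11 ≡ 295 (mod 821).
Squaring chain: 295 → 820; reaches −1, so base 11 does not prove 821 composite.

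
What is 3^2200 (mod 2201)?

1110

3^1 ≡ 3 (mod 2201)
3^2 ≡ 3^2 = 9 ≡ 9 (mod 2201)
3^4 ≡ 9^2 = 81 ≡ 81 (mod 2201)
3^8 ≡ 81^2 = 6561 ≡ 2159 (mod 2201)
3^16 ≡ 2159^2 = 4661281 ≡ 1764 (mod 2201)
3^32 ≡ 1764^2 = 3111696 ≡ 1683 (mod 2201)
3^64 ≡ 1683^2 = 2832489 ≡ 2003 (mod 2201)
3^128 ≡ 2003^2 = 4012009 ≡ 1787 (mod 2201)
3^256 ≡ 1787^2 = 3193369 ≡ 1919 (mod 2201)
3^512 ≡ 1919^2 = 3682561 ≡ 288 (mod 2201)
3^1024 ≡ 288^2 = 82944 ≡ 1507 (mod 2201)
3^2048 ≡ 1507^2 = 2271049 ≡ 1818 (mod 2201)
2200 = 2048 + 128 + 16 + 8 in binary powers of 2.
So 3^2200 ≡ 1818 · 1787 · 1764 · 2159 ≡ 1110 (mod 2201).
Since 1110 ≠ 1, base 3 is a Fermat witness: 2201 is composite.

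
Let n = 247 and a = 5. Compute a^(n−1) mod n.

220

5^1 ≡ 5 (mod 247)
5^2 ≡ 5^2 = 25 ≡ 25 (mod 247)
5^4 ≡ 25^2 = 625 ≡ 131 (mod 247)
5^8 ≡ 131^2 = 17161 ≡ 118 (mod 247)
5^16 ≡ 118^2 = 13924 ≡ 92 (mod 247)
5^32 ≡ 92^2 = 8464 ≡ 66 (mod 247)
5^64 ≡ 66^2 = 4356 ≡ 157 (mod 247)
5^128 ≡ 157^2 = 24649 ≡ 196 (mod 247)
246 = 128 + 64 + 32 + 16 + 4 + 2 in binary powers of 2.
So 5^246 ≡ 196 · 157 · 66 · 92 · 131 · 25 ≡ 220 (mod 247).
Since 220 ≠ 1, base 5 is a Fermat witness: 247 is composite.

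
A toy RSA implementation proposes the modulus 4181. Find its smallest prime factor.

37

4181 is odd.
Digit sum 14, not divisible by 3.
Ends in 1: not divisible by 5.
7: 4181 = 7·597 + 2
11: 4181 = 11·380 + 1
13: 4181 = 13·321 + 8
17: 4181 = 17·245 + 16
19: 4181 = 19·220 + 1
23: 4181 = 23·181 + 18
29: 4181 = 29·144 + 5
31: 4181 = 31·134 + 27
37: 4181 = 37·113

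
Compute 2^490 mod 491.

2^1 ≡ 2 (mod 491)
2^2 ≡ 2^2 = 4 ≡ 4 (mod 491)
2^4 ≡ 4^2 = 16 ≡ 16 (mod 491)
2^8 ≡ 16^2 = 256 ≡ 256 (mod 491)
2^16 ≡ 256^2 = 65536 ≡ 233 (mod 491)
2^32 ≡ 233^2 = 54289 ≡ 279 (mod 491)
2^64 ≡ 279^2 = 77841 ≡ 263 (mod 491)
2^128 ≡ 263^2 = 69169 ≡ 429 (mod 491)
2^256 ≡ 429^2 = 184041 ≡ 407 (mod 491)
490 = 256 + 128 + 64 + 32 + 8 + 2 in binary powers of 2.
So 2^490 ≡ 407 · 429 · 263 · 279 · 256 · 4 ≡ 1 (mod 491).
Since the result is 1, base 2 gives no evidence that 491 is composite.

1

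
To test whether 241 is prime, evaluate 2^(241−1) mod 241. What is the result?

1

2^1 ≡ 2 (mod 241)
2^2 ≡ 2^2 = 4 ≡ 4 (mod 241)
2^4 ≡ 4^2 = 16 ≡ 16 (mod 241)
2^8 ≡ 16^2 = 256 ≡ 15 (mod 241)
2^16 ≡ 15^2 = 225 ≡ 225 (mod 241)
2^32 ≡ 225^2 = 50625 ≡ 15 (mod 241)
2^64 ≡ 15^2 = 225 ≡ 225 (mod 241)
2^128 ≡ 225^2 = 50625 ≡ 15 (mod 241)
240 = 128 + 64 + 32 + 16 in binary powers of 2.
So 2^240 ≡ 15 · 225 · 15 · 225 ≡ 1 (mod 241).
Since the result is 1, base 2 gives no evidence that 241 is composite.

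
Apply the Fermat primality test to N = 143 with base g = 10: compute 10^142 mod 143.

133

10^1 ≡ 10 (mod 143)
10^2 ≡ 10^2 = 100 ≡ 100 (mod 143)
10^4 ≡ 100^2 = 10000 ≡ 133 (mod 143)
10^8 ≡ 133^2 = 17689 ≡ 100 (mod 143)
10^16 ≡ 100^2 = 10000 ≡ 133 (mod 143)
10^32 ≡ 133^2 = 17689 ≡ 100 (mod 143)
10^64 ≡ 100^2 = 10000 ≡ 133 (mod 143)
10^128 ≡ 133^2 = 17689 ≡ 100 (mod 143)
142 = 128 + 8 + 4 + 2 in binary powers of 2.
So 10^142 ≡ 100 · 100 · 133 · 100 ≡ 133 (mod 143).
Since 133 ≠ 1, base 10 is a Fermat witness: 143 is composite.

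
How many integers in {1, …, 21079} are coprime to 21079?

20776

Factor: 21079 = 107 · 197.
φ(21079) = (107−1) · (197−1) = 106 · 196 = 20776.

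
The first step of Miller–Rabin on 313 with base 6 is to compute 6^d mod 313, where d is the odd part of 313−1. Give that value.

313 − 1 = 312 = 2^3 · 39, so d = 39.
6^1 ≡ 6 (mod 313)
6^2 ≡ 6^2 = 36 ≡ 36 (mod 313)
6^4 ≡ 36^2 = 1296 ≡ 44 (mod 313)
6^8 ≡ 44^2 = 1936 ≡ 58 (mod 313)
6^16 ≡ 58^2 = 3364 ≡ 234 (mod 313)
6^32 ≡ 234^2 = 54756 ≡ 294 (mod 313)
39 = 32 + 4 + 2 + 1 in binary powers of 2.
So 6^39 ≡ 294 · 44 · 36 · 6 ≡ 25 (mod 313).
Squaring chain: 25 → 312 → 1; reaches −1, so base 6 does not prove 313 composite.

25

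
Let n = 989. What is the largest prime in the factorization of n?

43

989 = 23 · 43
43 is prime.
So 989 = 23 · 43; the largest prime factor is 43.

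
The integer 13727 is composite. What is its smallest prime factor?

7

13727 is odd.
Digit sum 20, not divisible by 3.
Ends in 7: not divisible by 5.
7: 13727 = 7·1961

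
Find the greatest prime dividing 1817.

79

1817 = 23 · 79
79 is prime.
So 1817 = 23 · 79; the largest prime factor is 79.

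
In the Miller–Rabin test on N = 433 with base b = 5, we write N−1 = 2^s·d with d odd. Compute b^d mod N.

433 − 1 = 432 = 2^4 · 27, so d = 27.
5^1 ≡ 5 (mod 433)
5^2 ≡ 5^2 = 25 ≡ 25 (mod 433)
5^4 ≡ 25^2 = 625 ≡ 192 (mod 433)
5^8 ≡ 192^2 = 36864 ≡ 59 (mod 433)
5^16 ≡ 59^2 = 3481 ≡ 17 (mod 433)
27 = 16 + 8 + 2 + 1 in binary powers of 2.
So 5^27 ≡ 17 · 59 · 25 · 5 ≡ 238 (mod 433).
Squaring chain: 238 → 354 → 179 → 432; reaches −1, so base 5 does not prove 433 composite.

238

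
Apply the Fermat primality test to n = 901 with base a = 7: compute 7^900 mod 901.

7^1 ≡ 7 (mod 901)
7^2 ≡ 7^2 = 49 ≡ 49 (mod 901)
7^4 ≡ 49^2 = 2401 ≡ 599 (mod 901)
7^8 ≡ 599^2 = 358801 ≡ 203 (mod 901)
7^16 ≡ 203^2 = 41209 ≡ 664 (mod 901)
7^32 ≡ 664^2 = 440896 ≡ 307 (mod 901)
7^64 ≡ 307^2 = 94249 ≡ 545 (mod 901)
7^128 ≡ 545^2 = 297025 ≡ 596 (mod 901)
7^256 ≡ 596^2 = 355216 ≡ 222 (mod 901)
7^512 ≡ 222^2 = 49284 ≡ 630 (mod 901)
900 = 512 + 256 + 128 + 4 in binary powers of 2.
So 7^900 ≡ 630 · 222 · 596 · 599 ≡ 293 (mod 901).
Since 293 ≠ 1, base 7 is a Fermat witness: 901 is composite.

293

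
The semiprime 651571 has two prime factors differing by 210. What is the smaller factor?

Since p = q + 210, we have 651571 = q(q + 210), so q² + 210q − 651571 = 0.
Discriminant: 210² + 4·651571 = 44100 + 2606284 = 2650384; √2650384 = 1628.
q = (−210 + 1628)/2 = 709, and p = q + 210 = 919.
Check: 709 · 919 = 651571.

709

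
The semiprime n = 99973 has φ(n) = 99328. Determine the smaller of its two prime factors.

257

φ(n) = (p−1)(q−1) = n − (p+q) + 1, so p + q = 99973 − 99328 + 1 = 646.
p and q are the roots of t² − 646t + 99973 = 0.
Discriminant: 646² − 4·99973 = 417316 − 399892 = 17424; √17424 = 132.
q = (646 − 132)/2 = 257, p = (646 + 132)/2 = 389.
Check: 257 · 389 = 99973.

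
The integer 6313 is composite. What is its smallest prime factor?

6313 is odd.
Digit sum 13, not divisible by 3.
Ends in 3: not divisible by 5.
7: 6313 = 7·901 + 6
11: 6313 = 11·573 + 10
13: 6313 = 13·485 + 8
17: 6313 = 17·371 + 6
19: 6313 = 19·332 + 5
23: 6313 = 23·274 + 11
29: 6313 = 29·217 + 20
31: 6313 = 31·203 + 20
37: 6313 = 37·170 + 23
41: 6313 = 41·153 + 40
43: 6313 = 43·146 + 35
47: 6313 = 47·134 + 15
53: 6313 = 53·119 + 6
59: 6313 = 59·107

59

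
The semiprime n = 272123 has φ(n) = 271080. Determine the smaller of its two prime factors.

φ(n) = (p−1)(q−1) = n − (p+q) + 1, so p + q = 272123 − 271080 + 1 = 1044.
p and q are the roots of t² − 1044t + 272123 = 0.
Discriminant: 1044² − 4·272123 = 1089936 − 1088492 = 1444; √1444 = 38.
q = (1044 − 38)/2 = 503, p = (1044 + 38)/2 = 541.
Check: 503 · 541 = 272123.

503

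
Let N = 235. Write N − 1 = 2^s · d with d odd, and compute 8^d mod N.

158

235 − 1 = 234 = 2^1 · 117, so d = 117.
8^1 ≡ 8 (mod 235)
8^2 ≡ 8^2 = 64 ≡ 64 (mod 235)
8^4 ≡ 64^2 = 4096 ≡ 101 (mod 235)
8^8 ≡ 101^2 = 10201 ≡ 96 (mod 235)
8^16 ≡ 96^2 = 9216 ≡ 51 (mod 235)
8^32 ≡ 51^2 = 2601 ≡ 16 (mod 235)
8^64 ≡ 16^2 = 256 ≡ 21 (mod 235)
117 = 64 + 32 + 16 + 4 + 1 in binary powers of 2.
So 8^117 ≡ 21 · 16 · 51 · 101 · 8 ≡ 158 (mod 235).
Squaring chain: 158; never reaches −1, so base 8 is a Miller–Rabin witness that 235 is composite.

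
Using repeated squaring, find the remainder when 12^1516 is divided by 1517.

127

12^1 ≡ 12 (mod 1517)
12^2 ≡ 12^2 = 144 ≡ 144 (mod 1517)
12^4 ≡ 144^2 = 20736 ≡ 1015 (mod 1517)
12^8 ≡ 1015^2 = 1030225 ≡ 182 (mod 1517)
12^16 ≡ 182^2 = 33124 ≡ 1267 (mod 1517)
12^32 ≡ 1267^2 = 1605289 ≡ 303 (mod 1517)
12^64 ≡ 303^2 = 91809 ≡ 789 (mod 1517)
12^128 ≡ 789^2 = 622521 ≡ 551 (mod 1517)
12^256 ≡ 551^2 = 303601 ≡ 201 (mod 1517)
12^512 ≡ 201^2 = 40401 ≡ 959 (mod 1517)
12^1024 ≡ 959^2 = 919681 ≡ 379 (mod 1517)
1516 = 1024 + 256 + 128 + 64 + 32 + 8 + 4 in binary powers of 2.
So 12^1516 ≡ 379 · 201 · 551 · 789 · 303 · 182 · 1015 ≡ 127 (mod 1517).
Since 127 ≠ 1, base 12 is a Fermat witness: 1517 is composite.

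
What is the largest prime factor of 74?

74 = 2 · 37
37 is prime.
So 74 = 2 · 37; the largest prime factor is 37.

37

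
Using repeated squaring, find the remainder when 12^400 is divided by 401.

12^1 ≡ 12 (mod 401)
12^2 ≡ 12^2 = 144 ≡ 144 (mod 401)
12^4 ≡ 144^2 = 20736 ≡ 285 (mod 401)
12^8 ≡ 285^2 = 81225 ≡ 223 (mod 401)
12^16 ≡ 223^2 = 49729 ≡ 5 (mod 401)
12^32 ≡ 5^2 = 25 ≡ 25 (mod 401)
12^64 ≡ 25^2 = 625 ≡ 224 (mod 401)
12^128 ≡ 224^2 = 50176 ≡ 51 (mod 401)
12^256 ≡ 51^2 = 2601 ≡ 195 (mod 401)
400 = 256 + 128 + 16 in binary powers of 2.
So 12^400 ≡ 195 · 51 · 5 ≡ 1 (mod 401).
Since the result is 1, base 12 gives no evidence that 401 is composite.

1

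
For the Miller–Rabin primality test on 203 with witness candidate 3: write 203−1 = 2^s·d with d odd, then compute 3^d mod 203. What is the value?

203 − 1 = 202 = 2^1 · 101, so d = 101.
3^1 ≡ 3 (mod 203)
3^2 ≡ 3^2 = 9 ≡ 9 (mod 203)
3^4 ≡ 9^2 = 81 ≡ 81 (mod 203)
3^8 ≡ 81^2 = 6561 ≡ 65 (mod 203)
3^16 ≡ 65^2 = 4225 ≡ 165 (mod 203)
3^32 ≡ 165^2 = 27225 ≡ 23 (mod 203)
3^64 ≡ 23^2 = 529 ≡ 123 (mod 203)
101 = 64 + 32 + 4 + 1 in binary powers of 2.
So 3^101 ≡ 123 · 23 · 81 · 3 ≡ 89 (mod 203).
Squaring chain: 89; never reaches −1, so base 3 is a Miller–Rabin witness that 203 is composite.

89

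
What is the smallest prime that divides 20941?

43

20941 is odd.
Digit sum 16, not divisible by 3.
Ends in 1: not divisible by 5.
7: 20941 = 7·2991 + 4
11: 20941 = 11·1903 + 8
13: 20941 = 13·1610 + 11
17: 20941 = 17·1231 + 14
19: 20941 = 19·1102 + 3
23: 20941 = 23·910 + 11
29: 20941 = 29·722 + 3
31: 20941 = 31·675 + 16
37: 20941 = 37·565 + 36
41: 20941 = 41·510 + 31
43: 20941 = 43·487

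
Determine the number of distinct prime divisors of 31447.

3

31447 = 13 · 2419
2419 = 41 · 59
31447 = 13 · 41 · 59, which has 3 distinct prime factors.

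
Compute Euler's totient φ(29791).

Factor: 29791 = 31^3.
φ(29791) = 31^2·(31−1) = 28830.

28830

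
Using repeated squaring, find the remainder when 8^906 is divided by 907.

1

8^1 ≡ 8 (mod 907)
8^2 ≡ 8^2 = 64 ≡ 64 (mod 907)
8^4 ≡ 64^2 = 4096 ≡ 468 (mod 907)
8^8 ≡ 468^2 = 219024 ≡ 437 (mod 907)
8^16 ≡ 437^2 = 190969 ≡ 499 (mod 907)
8^32 ≡ 499^2 = 249001 ≡ 483 (mod 907)
8^64 ≡ 483^2 = 233289 ≡ 190 (mod 907)
8^128 ≡ 190^2 = 36100 ≡ 727 (mod 907)
8^256 ≡ 727^2 = 528529 ≡ 655 (mod 907)
8^512 ≡ 655^2 = 429025 ≡ 14 (mod 907)
906 = 512 + 256 + 128 + 8 + 2 in binary powers of 2.
So 8^906 ≡ 14 · 655 · 727 · 437 · 64 ≡ 1 (mod 907).
Since the result is 1, base 8 gives no evidence that 907 is composite.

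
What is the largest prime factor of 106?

53

106 = 2 · 53
53 is prime.
So 106 = 2 · 53; the largest prime factor is 53.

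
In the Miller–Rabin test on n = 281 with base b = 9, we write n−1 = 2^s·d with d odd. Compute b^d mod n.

228

281 − 1 = 280 = 2^3 · 35, so d = 35.
9^1 ≡ 9 (mod 281)
9^2 ≡ 9^2 = 81 ≡ 81 (mod 281)
9^4 ≡ 81^2 = 6561 ≡ 98 (mod 281)
9^8 ≡ 98^2 = 9604 ≡ 50 (mod 281)
9^16 ≡ 50^2 = 2500 ≡ 252 (mod 281)
9^32 ≡ 252^2 = 63504 ≡ 279 (mod 281)
35 = 32 + 2 + 1 in binary powers of 2.
So 9^35 ≡ 279 · 81 · 9 ≡ 228 (mod 281).
Squaring chain: 228 → 280 → 1; reaches −1, so base 9 does not prove 281 composite.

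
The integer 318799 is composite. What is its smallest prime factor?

318799 is odd.
Digit sum 37, not divisible by 3.
Ends in 9: not divisible by 5.
7: 318799 = 7·45542 + 5
11: 318799 = 11·28981 + 8
13: 318799 = 13·24523

13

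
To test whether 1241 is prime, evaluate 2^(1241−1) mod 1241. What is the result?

1004

2^1 ≡ 2 (mod 1241)
2^2 ≡ 2^2 = 4 ≡ 4 (mod 1241)
2^4 ≡ 4^2 = 16 ≡ 16 (mod 1241)
2^8 ≡ 16^2 = 256 ≡ 256 (mod 1241)
2^16 ≡ 256^2 = 65536 ≡ 1004 (mod 1241)
2^32 ≡ 1004^2 = 1008016 ≡ 324 (mod 1241)
2^64 ≡ 324^2 = 104976 ≡ 732 (mod 1241)
2^128 ≡ 732^2 = 535824 ≡ 953 (mod 1241)
2^256 ≡ 953^2 = 908209 ≡ 1038 (mod 1241)
2^512 ≡ 1038^2 = 1077444 ≡ 256 (mod 1241)
2^1024 ≡ 256^2 = 65536 ≡ 1004 (mod 1241)
1240 = 1024 + 128 + 64 + 16 + 8 in binary powers of 2.
So 2^1240 ≡ 1004 · 953 · 732 · 1004 · 256 ≡ 1004 (mod 1241).
Since 1004 ≠ 1, base 2 is a Fermat witness: 1241 is composite.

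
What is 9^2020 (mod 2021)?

9^1 ≡ 9 (mod 2021)
9^2 ≡ 9^2 = 81 ≡ 81 (mod 2021)
9^4 ≡ 81^2 = 6561 ≡ 498 (mod 2021)
9^8 ≡ 498^2 = 248004 ≡ 1442 (mod 2021)
9^16 ≡ 1442^2 = 2079364 ≡ 1776 (mod 2021)
9^32 ≡ 1776^2 = 3154176 ≡ 1416 (mod 2021)
9^64 ≡ 1416^2 = 2005056 ≡ 224 (mod 2021)
9^128 ≡ 224^2 = 50176 ≡ 1672 (mod 2021)
9^256 ≡ 1672^2 = 2795584 ≡ 541 (mod 2021)
9^512 ≡ 541^2 = 292681 ≡ 1657 (mod 2021)
9^1024 ≡ 1657^2 = 2745649 ≡ 1131 (mod 2021)
2020 = 1024 + 512 + 256 + 128 + 64 + 32 + 4 in binary powers of 2.
So 9^2020 ≡ 1131 · 1657 · 541 · 1672 · 224 · 1416 · 498 ≡ 1358 (mod 2021).
Since 1358 ≠ 1, base 9 is a Fermat witness: 2021 is composite.

1358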